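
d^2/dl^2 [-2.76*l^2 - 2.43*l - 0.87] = -5.52000000000000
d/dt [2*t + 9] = 2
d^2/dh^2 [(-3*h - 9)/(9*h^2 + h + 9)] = 6*(-(h + 3)*(18*h + 1)^2 + (27*h + 28)*(9*h^2 + h + 9))/(9*h^2 + h + 9)^3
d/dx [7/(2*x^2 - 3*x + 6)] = 7*(3 - 4*x)/(2*x^2 - 3*x + 6)^2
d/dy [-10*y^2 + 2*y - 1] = 2 - 20*y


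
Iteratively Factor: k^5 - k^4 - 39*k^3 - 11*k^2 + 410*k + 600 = (k + 4)*(k^4 - 5*k^3 - 19*k^2 + 65*k + 150) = (k + 2)*(k + 4)*(k^3 - 7*k^2 - 5*k + 75) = (k - 5)*(k + 2)*(k + 4)*(k^2 - 2*k - 15) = (k - 5)^2*(k + 2)*(k + 4)*(k + 3)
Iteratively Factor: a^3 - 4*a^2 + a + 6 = (a + 1)*(a^2 - 5*a + 6) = (a - 2)*(a + 1)*(a - 3)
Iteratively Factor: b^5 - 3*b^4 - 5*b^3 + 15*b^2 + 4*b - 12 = (b - 2)*(b^4 - b^3 - 7*b^2 + b + 6) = (b - 2)*(b + 2)*(b^3 - 3*b^2 - b + 3) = (b - 2)*(b + 1)*(b + 2)*(b^2 - 4*b + 3) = (b - 3)*(b - 2)*(b + 1)*(b + 2)*(b - 1)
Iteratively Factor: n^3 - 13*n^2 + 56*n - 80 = (n - 4)*(n^2 - 9*n + 20) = (n - 5)*(n - 4)*(n - 4)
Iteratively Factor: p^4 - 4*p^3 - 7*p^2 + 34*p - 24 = (p + 3)*(p^3 - 7*p^2 + 14*p - 8) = (p - 2)*(p + 3)*(p^2 - 5*p + 4) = (p - 2)*(p - 1)*(p + 3)*(p - 4)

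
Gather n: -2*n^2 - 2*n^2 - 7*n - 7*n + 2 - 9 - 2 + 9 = -4*n^2 - 14*n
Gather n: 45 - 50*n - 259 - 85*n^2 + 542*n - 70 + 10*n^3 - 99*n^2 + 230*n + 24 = 10*n^3 - 184*n^2 + 722*n - 260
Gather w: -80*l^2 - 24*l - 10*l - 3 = -80*l^2 - 34*l - 3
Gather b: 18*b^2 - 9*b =18*b^2 - 9*b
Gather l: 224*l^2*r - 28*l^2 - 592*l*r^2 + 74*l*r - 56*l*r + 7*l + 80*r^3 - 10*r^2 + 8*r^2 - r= l^2*(224*r - 28) + l*(-592*r^2 + 18*r + 7) + 80*r^3 - 2*r^2 - r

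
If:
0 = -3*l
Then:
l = 0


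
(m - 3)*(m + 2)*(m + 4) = m^3 + 3*m^2 - 10*m - 24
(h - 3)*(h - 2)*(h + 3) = h^3 - 2*h^2 - 9*h + 18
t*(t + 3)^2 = t^3 + 6*t^2 + 9*t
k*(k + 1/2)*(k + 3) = k^3 + 7*k^2/2 + 3*k/2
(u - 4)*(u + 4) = u^2 - 16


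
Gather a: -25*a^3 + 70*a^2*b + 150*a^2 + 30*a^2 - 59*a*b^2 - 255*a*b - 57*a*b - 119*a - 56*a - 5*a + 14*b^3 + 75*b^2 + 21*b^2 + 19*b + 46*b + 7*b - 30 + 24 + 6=-25*a^3 + a^2*(70*b + 180) + a*(-59*b^2 - 312*b - 180) + 14*b^3 + 96*b^2 + 72*b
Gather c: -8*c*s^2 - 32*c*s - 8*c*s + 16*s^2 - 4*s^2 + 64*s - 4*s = c*(-8*s^2 - 40*s) + 12*s^2 + 60*s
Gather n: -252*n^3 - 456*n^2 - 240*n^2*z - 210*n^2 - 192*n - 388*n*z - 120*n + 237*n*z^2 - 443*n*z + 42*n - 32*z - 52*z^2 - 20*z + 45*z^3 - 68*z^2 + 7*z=-252*n^3 + n^2*(-240*z - 666) + n*(237*z^2 - 831*z - 270) + 45*z^3 - 120*z^2 - 45*z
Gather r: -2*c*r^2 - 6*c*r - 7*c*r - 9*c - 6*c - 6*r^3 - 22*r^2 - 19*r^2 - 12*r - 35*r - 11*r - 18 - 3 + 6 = -15*c - 6*r^3 + r^2*(-2*c - 41) + r*(-13*c - 58) - 15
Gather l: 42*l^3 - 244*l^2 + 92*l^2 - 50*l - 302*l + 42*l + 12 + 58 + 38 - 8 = 42*l^3 - 152*l^2 - 310*l + 100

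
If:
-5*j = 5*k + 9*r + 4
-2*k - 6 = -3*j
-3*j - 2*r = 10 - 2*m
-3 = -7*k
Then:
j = 16/7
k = 3/7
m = 136/21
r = -41/21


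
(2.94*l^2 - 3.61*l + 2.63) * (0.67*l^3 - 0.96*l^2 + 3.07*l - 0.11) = 1.9698*l^5 - 5.2411*l^4 + 14.2535*l^3 - 13.9309*l^2 + 8.4712*l - 0.2893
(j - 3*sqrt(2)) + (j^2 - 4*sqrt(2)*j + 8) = j^2 - 4*sqrt(2)*j + j - 3*sqrt(2) + 8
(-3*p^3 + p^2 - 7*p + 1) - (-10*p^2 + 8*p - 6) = -3*p^3 + 11*p^2 - 15*p + 7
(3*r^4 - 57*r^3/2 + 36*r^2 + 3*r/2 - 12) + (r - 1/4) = 3*r^4 - 57*r^3/2 + 36*r^2 + 5*r/2 - 49/4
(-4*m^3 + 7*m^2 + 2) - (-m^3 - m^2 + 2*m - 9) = -3*m^3 + 8*m^2 - 2*m + 11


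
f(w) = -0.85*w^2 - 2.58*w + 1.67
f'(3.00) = -7.68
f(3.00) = -13.72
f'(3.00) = -7.68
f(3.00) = -13.72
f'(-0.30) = -2.07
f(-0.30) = 2.37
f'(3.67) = -8.82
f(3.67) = -19.25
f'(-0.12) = -2.38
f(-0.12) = 1.97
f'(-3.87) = 4.00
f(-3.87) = -1.08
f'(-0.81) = -1.20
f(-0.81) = 3.20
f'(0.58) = -3.57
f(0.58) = -0.11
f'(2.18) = -6.29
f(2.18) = -7.99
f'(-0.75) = -1.30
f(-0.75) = 3.13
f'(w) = -1.7*w - 2.58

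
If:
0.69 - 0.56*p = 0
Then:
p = 1.23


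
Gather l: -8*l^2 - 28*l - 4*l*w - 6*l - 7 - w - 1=-8*l^2 + l*(-4*w - 34) - w - 8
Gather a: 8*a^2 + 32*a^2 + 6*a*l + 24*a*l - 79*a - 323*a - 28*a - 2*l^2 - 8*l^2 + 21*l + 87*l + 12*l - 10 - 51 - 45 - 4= 40*a^2 + a*(30*l - 430) - 10*l^2 + 120*l - 110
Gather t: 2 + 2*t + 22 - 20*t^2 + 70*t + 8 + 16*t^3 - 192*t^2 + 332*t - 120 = 16*t^3 - 212*t^2 + 404*t - 88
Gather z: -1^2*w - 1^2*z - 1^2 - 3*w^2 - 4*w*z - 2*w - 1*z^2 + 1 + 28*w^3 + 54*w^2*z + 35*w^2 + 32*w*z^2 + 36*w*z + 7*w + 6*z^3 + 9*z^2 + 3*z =28*w^3 + 32*w^2 + 4*w + 6*z^3 + z^2*(32*w + 8) + z*(54*w^2 + 32*w + 2)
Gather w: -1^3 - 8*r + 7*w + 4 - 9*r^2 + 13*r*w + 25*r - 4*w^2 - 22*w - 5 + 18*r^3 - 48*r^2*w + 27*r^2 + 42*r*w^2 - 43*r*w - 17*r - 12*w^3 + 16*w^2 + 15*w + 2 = 18*r^3 + 18*r^2 - 12*w^3 + w^2*(42*r + 12) + w*(-48*r^2 - 30*r)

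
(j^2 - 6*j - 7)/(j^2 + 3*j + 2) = (j - 7)/(j + 2)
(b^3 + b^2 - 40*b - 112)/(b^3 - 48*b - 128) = (b - 7)/(b - 8)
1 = 1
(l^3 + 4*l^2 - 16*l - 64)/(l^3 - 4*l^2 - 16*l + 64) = (l + 4)/(l - 4)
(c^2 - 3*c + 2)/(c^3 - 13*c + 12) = (c - 2)/(c^2 + c - 12)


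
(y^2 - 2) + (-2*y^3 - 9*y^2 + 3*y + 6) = -2*y^3 - 8*y^2 + 3*y + 4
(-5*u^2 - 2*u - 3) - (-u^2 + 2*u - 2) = -4*u^2 - 4*u - 1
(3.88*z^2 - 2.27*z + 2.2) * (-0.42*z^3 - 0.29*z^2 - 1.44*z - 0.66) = -1.6296*z^5 - 0.1718*z^4 - 5.8529*z^3 + 0.0699999999999998*z^2 - 1.6698*z - 1.452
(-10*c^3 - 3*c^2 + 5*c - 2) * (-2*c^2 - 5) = 20*c^5 + 6*c^4 + 40*c^3 + 19*c^2 - 25*c + 10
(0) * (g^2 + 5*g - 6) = 0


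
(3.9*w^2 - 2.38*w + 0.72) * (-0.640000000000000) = -2.496*w^2 + 1.5232*w - 0.4608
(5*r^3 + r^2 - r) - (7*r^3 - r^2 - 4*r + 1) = -2*r^3 + 2*r^2 + 3*r - 1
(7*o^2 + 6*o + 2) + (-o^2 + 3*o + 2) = 6*o^2 + 9*o + 4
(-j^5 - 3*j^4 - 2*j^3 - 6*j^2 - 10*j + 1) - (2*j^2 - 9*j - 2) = -j^5 - 3*j^4 - 2*j^3 - 8*j^2 - j + 3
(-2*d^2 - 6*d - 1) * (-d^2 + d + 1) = 2*d^4 + 4*d^3 - 7*d^2 - 7*d - 1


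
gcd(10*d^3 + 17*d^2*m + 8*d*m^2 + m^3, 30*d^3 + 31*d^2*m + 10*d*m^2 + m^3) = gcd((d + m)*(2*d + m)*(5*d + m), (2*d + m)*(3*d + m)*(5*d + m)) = 10*d^2 + 7*d*m + m^2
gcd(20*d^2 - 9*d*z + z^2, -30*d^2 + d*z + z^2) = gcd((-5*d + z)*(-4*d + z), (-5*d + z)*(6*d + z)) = -5*d + z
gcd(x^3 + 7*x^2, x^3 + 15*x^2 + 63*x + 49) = x + 7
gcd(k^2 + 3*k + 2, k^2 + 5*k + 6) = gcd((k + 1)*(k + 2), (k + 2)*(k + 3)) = k + 2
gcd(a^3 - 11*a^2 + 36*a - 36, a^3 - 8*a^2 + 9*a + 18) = a^2 - 9*a + 18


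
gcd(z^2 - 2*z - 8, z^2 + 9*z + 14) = z + 2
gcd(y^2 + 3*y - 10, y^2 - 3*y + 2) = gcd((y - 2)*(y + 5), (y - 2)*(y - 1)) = y - 2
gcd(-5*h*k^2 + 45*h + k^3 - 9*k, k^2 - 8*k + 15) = k - 3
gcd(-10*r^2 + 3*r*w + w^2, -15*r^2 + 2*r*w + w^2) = 5*r + w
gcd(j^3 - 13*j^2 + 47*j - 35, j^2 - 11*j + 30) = j - 5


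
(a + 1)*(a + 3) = a^2 + 4*a + 3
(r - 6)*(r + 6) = r^2 - 36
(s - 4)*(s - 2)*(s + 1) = s^3 - 5*s^2 + 2*s + 8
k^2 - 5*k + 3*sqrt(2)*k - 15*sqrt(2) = (k - 5)*(k + 3*sqrt(2))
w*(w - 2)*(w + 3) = w^3 + w^2 - 6*w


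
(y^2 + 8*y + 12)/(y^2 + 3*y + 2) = (y + 6)/(y + 1)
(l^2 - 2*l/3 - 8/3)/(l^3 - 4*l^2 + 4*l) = (l + 4/3)/(l*(l - 2))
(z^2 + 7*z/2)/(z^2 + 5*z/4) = 2*(2*z + 7)/(4*z + 5)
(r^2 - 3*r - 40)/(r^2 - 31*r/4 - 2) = 4*(r + 5)/(4*r + 1)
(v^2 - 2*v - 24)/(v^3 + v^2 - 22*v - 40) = (v - 6)/(v^2 - 3*v - 10)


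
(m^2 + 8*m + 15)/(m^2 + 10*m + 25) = (m + 3)/(m + 5)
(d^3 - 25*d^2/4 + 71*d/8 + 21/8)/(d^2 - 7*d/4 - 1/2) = (2*d^2 - 13*d + 21)/(2*(d - 2))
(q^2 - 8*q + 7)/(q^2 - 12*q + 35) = (q - 1)/(q - 5)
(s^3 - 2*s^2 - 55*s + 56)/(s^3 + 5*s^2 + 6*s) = (s^3 - 2*s^2 - 55*s + 56)/(s*(s^2 + 5*s + 6))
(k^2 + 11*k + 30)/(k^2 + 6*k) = (k + 5)/k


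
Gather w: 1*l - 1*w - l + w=0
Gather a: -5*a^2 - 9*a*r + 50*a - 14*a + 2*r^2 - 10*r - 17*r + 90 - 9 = -5*a^2 + a*(36 - 9*r) + 2*r^2 - 27*r + 81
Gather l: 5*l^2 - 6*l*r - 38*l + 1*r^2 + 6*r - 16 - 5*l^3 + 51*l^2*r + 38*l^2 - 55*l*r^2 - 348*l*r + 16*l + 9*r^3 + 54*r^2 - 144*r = -5*l^3 + l^2*(51*r + 43) + l*(-55*r^2 - 354*r - 22) + 9*r^3 + 55*r^2 - 138*r - 16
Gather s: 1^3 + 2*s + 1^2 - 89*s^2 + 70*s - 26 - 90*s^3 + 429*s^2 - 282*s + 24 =-90*s^3 + 340*s^2 - 210*s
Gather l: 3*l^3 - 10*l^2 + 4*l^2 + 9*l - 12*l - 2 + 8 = 3*l^3 - 6*l^2 - 3*l + 6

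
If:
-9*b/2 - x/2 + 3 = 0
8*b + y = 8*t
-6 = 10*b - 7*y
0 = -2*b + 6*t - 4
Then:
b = 47/71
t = 63/71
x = 3/71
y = 128/71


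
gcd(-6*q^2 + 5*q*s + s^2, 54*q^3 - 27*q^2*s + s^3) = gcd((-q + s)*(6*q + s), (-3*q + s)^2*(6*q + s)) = 6*q + s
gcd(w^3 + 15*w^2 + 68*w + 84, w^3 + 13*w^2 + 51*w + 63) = w + 7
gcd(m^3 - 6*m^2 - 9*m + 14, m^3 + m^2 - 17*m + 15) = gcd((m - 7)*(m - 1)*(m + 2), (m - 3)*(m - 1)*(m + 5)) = m - 1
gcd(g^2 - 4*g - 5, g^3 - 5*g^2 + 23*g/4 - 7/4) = 1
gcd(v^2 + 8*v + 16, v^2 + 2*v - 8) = v + 4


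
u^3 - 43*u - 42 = (u - 7)*(u + 1)*(u + 6)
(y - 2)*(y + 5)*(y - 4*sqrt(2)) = y^3 - 4*sqrt(2)*y^2 + 3*y^2 - 12*sqrt(2)*y - 10*y + 40*sqrt(2)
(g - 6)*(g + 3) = g^2 - 3*g - 18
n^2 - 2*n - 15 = (n - 5)*(n + 3)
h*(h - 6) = h^2 - 6*h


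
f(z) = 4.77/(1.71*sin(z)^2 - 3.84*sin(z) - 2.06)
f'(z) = 4.77*(-3.42*sin(z)*cos(z) + 3.84*cos(z))/(1.71*sin(z)^2 - 3.84*sin(z) - 2.06)^2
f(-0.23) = -4.35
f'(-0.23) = 17.87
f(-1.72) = 1.40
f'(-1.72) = -0.44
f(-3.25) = -1.94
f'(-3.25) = -2.73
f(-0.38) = -11.91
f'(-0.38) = 141.15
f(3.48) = -7.99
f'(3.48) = -62.87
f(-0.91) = 2.34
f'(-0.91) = 4.61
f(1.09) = -1.16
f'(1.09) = 0.10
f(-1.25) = 1.53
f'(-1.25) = 1.09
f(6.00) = -5.59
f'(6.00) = 30.15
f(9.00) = -1.42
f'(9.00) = -0.94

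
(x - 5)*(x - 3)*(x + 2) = x^3 - 6*x^2 - x + 30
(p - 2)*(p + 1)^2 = p^3 - 3*p - 2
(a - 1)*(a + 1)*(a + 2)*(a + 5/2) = a^4 + 9*a^3/2 + 4*a^2 - 9*a/2 - 5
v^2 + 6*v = v*(v + 6)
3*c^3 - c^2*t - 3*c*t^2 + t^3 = (-3*c + t)*(-c + t)*(c + t)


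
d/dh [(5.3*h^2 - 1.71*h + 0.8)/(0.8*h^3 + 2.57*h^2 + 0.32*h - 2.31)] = (-4.24*h^4 + 2.736*h^3 + 4.1707*h^2 - 28.598*h + 3.6941)/(0.64*h^6 + 4.112*h^5 + 7.1169*h^4 - 2.0512*h^3 - 11.771*h^2 - 1.4784*h + 5.3361)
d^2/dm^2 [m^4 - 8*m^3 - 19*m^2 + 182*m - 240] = 12*m^2 - 48*m - 38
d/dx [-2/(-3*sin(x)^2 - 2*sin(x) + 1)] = -4*(3*sin(x) + 1)*cos(x)/(3*sin(x)^2 + 2*sin(x) - 1)^2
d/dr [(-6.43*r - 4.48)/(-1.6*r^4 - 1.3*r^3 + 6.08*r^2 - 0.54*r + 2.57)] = (-30.864*r^4 - 45.39*r^3 + 21.6224*r^2 + 54.4768*r - 18.9443)/(2.56*r^8 + 4.16*r^7 - 17.766*r^6 - 14.08*r^5 + 30.1464*r^4 - 13.2484*r^3 + 31.5428*r^2 - 2.7756*r + 6.6049)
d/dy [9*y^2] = 18*y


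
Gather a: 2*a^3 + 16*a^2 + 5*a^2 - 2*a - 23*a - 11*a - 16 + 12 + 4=2*a^3 + 21*a^2 - 36*a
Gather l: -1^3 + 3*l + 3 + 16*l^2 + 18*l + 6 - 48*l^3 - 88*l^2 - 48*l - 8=-48*l^3 - 72*l^2 - 27*l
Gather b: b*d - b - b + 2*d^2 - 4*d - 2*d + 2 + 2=b*(d - 2) + 2*d^2 - 6*d + 4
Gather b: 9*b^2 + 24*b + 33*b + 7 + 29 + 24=9*b^2 + 57*b + 60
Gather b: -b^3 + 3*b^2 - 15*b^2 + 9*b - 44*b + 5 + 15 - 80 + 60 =-b^3 - 12*b^2 - 35*b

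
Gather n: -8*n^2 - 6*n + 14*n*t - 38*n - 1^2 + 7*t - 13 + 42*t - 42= -8*n^2 + n*(14*t - 44) + 49*t - 56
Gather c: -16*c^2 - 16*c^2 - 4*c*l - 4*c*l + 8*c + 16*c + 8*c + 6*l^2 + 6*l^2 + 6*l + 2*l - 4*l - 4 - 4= -32*c^2 + c*(32 - 8*l) + 12*l^2 + 4*l - 8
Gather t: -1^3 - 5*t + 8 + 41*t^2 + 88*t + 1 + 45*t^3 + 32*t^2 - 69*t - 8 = 45*t^3 + 73*t^2 + 14*t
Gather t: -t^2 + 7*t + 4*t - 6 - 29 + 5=-t^2 + 11*t - 30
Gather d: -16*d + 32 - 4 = 28 - 16*d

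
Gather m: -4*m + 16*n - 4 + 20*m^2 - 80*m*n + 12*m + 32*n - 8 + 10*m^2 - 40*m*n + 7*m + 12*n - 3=30*m^2 + m*(15 - 120*n) + 60*n - 15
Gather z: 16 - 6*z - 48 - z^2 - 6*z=-z^2 - 12*z - 32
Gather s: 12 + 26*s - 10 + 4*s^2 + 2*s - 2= 4*s^2 + 28*s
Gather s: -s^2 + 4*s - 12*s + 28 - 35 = -s^2 - 8*s - 7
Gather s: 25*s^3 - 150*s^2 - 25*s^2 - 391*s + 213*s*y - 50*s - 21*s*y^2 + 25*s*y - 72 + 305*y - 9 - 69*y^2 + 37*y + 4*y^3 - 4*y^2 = 25*s^3 - 175*s^2 + s*(-21*y^2 + 238*y - 441) + 4*y^3 - 73*y^2 + 342*y - 81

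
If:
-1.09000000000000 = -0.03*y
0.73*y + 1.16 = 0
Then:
No Solution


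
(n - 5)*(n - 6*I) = n^2 - 5*n - 6*I*n + 30*I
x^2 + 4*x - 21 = (x - 3)*(x + 7)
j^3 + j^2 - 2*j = j*(j - 1)*(j + 2)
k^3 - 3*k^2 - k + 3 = (k - 3)*(k - 1)*(k + 1)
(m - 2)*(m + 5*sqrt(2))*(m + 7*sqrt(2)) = m^3 - 2*m^2 + 12*sqrt(2)*m^2 - 24*sqrt(2)*m + 70*m - 140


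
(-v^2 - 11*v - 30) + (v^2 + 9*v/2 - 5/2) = -13*v/2 - 65/2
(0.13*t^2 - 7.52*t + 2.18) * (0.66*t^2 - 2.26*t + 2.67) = 0.0858*t^4 - 5.257*t^3 + 18.7811*t^2 - 25.0052*t + 5.8206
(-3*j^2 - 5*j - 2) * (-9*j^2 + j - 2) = 27*j^4 + 42*j^3 + 19*j^2 + 8*j + 4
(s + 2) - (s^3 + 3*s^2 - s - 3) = -s^3 - 3*s^2 + 2*s + 5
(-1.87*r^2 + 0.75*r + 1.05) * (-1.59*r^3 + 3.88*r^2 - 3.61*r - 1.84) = 2.9733*r^5 - 8.4481*r^4 + 7.9912*r^3 + 4.8073*r^2 - 5.1705*r - 1.932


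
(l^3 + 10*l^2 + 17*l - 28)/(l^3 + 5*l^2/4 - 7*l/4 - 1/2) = 4*(l^2 + 11*l + 28)/(4*l^2 + 9*l + 2)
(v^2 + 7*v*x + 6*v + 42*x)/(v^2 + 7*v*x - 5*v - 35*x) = (v + 6)/(v - 5)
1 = 1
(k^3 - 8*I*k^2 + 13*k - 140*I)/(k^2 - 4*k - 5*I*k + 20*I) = (k^2 - 3*I*k + 28)/(k - 4)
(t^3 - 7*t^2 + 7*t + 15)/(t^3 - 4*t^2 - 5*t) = (t - 3)/t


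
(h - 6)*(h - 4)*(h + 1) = h^3 - 9*h^2 + 14*h + 24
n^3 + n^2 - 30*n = n*(n - 5)*(n + 6)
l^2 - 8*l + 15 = (l - 5)*(l - 3)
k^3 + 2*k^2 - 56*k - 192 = (k - 8)*(k + 4)*(k + 6)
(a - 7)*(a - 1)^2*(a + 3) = a^4 - 6*a^3 - 12*a^2 + 38*a - 21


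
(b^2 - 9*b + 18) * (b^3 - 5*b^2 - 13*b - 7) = b^5 - 14*b^4 + 50*b^3 + 20*b^2 - 171*b - 126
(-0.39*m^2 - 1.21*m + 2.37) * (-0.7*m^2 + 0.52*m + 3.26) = 0.273*m^4 + 0.6442*m^3 - 3.5596*m^2 - 2.7122*m + 7.7262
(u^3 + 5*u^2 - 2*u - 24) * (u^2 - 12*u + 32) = u^5 - 7*u^4 - 30*u^3 + 160*u^2 + 224*u - 768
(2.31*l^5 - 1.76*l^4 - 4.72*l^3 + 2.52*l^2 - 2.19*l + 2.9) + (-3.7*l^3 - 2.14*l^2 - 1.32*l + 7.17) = 2.31*l^5 - 1.76*l^4 - 8.42*l^3 + 0.38*l^2 - 3.51*l + 10.07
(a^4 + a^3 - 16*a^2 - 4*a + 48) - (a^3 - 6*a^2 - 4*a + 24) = a^4 - 10*a^2 + 24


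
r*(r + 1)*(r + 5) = r^3 + 6*r^2 + 5*r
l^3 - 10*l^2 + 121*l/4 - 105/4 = (l - 5)*(l - 7/2)*(l - 3/2)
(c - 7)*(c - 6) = c^2 - 13*c + 42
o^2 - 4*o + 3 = (o - 3)*(o - 1)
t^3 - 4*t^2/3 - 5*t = t*(t - 3)*(t + 5/3)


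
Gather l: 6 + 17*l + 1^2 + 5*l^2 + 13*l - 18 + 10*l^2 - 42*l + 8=15*l^2 - 12*l - 3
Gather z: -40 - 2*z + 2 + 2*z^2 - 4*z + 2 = 2*z^2 - 6*z - 36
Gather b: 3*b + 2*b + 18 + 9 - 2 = 5*b + 25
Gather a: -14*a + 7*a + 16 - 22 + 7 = 1 - 7*a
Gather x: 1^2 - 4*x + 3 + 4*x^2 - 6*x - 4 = 4*x^2 - 10*x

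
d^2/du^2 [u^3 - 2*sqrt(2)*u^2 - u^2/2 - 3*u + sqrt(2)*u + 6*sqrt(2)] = 6*u - 4*sqrt(2) - 1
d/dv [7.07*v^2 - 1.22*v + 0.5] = 14.14*v - 1.22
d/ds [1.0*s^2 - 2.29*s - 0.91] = 2.0*s - 2.29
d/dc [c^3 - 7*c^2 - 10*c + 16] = 3*c^2 - 14*c - 10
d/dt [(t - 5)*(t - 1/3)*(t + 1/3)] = 3*t^2 - 10*t - 1/9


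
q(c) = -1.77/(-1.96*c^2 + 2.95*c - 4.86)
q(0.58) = 0.46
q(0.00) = 0.36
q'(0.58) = 0.08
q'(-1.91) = 0.06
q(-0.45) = 0.27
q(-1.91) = 0.10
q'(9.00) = -0.00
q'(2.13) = -0.17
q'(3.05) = -0.08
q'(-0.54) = 0.18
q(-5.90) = 0.02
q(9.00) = 0.01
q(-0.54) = 0.25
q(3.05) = 0.13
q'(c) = -1.77*(3.92*c - 2.95)/(-1.96*c^2 + 2.95*c - 4.86)^2 = (5.2215 - 6.9384*c)/(1.96*c^2 - 2.95*c + 4.86)^2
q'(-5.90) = 0.01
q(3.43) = 0.10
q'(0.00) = 0.22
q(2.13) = 0.24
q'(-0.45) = 0.19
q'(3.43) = -0.06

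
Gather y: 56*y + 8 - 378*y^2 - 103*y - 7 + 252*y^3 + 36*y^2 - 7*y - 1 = 252*y^3 - 342*y^2 - 54*y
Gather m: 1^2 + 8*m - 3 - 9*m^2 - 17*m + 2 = -9*m^2 - 9*m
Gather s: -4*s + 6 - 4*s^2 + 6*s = -4*s^2 + 2*s + 6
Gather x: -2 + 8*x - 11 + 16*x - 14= 24*x - 27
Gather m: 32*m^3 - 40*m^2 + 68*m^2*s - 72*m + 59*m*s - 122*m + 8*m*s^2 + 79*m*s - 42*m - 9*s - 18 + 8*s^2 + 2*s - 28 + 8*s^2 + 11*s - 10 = 32*m^3 + m^2*(68*s - 40) + m*(8*s^2 + 138*s - 236) + 16*s^2 + 4*s - 56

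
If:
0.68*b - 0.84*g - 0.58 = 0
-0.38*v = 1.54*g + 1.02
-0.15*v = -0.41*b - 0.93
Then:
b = -1.01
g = -1.51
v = 3.43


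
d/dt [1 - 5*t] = -5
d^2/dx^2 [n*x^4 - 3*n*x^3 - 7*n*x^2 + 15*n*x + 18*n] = 2*n*(6*x^2 - 9*x - 7)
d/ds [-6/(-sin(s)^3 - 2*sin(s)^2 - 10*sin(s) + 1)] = 6*(-4*sin(s) + 3*cos(s)^2 - 13)*cos(s)/(sin(s)^3 + 2*sin(s)^2 + 10*sin(s) - 1)^2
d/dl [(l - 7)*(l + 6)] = 2*l - 1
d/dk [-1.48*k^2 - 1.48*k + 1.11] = -2.96*k - 1.48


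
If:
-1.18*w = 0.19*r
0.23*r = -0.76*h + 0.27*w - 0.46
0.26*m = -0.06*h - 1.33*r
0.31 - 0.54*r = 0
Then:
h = -0.81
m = -2.75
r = 0.57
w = -0.09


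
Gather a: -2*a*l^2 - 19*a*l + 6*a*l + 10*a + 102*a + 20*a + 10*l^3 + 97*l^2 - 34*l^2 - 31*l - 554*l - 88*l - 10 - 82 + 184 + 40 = a*(-2*l^2 - 13*l + 132) + 10*l^3 + 63*l^2 - 673*l + 132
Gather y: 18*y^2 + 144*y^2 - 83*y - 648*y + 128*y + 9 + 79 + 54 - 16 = 162*y^2 - 603*y + 126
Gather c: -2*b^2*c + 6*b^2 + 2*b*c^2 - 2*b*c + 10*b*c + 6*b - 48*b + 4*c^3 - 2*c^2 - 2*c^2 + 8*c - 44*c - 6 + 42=6*b^2 - 42*b + 4*c^3 + c^2*(2*b - 4) + c*(-2*b^2 + 8*b - 36) + 36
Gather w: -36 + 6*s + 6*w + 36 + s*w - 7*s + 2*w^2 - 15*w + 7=-s + 2*w^2 + w*(s - 9) + 7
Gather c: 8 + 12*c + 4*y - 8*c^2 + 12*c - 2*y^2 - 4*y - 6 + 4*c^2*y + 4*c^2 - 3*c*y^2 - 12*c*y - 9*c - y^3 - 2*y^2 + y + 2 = c^2*(4*y - 4) + c*(-3*y^2 - 12*y + 15) - y^3 - 4*y^2 + y + 4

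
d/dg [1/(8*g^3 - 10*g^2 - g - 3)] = (-24*g^2 + 20*g + 1)/(-8*g^3 + 10*g^2 + g + 3)^2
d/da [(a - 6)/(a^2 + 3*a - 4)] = (-a^2 + 12*a + 14)/(a^4 + 6*a^3 + a^2 - 24*a + 16)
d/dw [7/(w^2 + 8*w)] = 14*(-w - 4)/(w^2*(w + 8)^2)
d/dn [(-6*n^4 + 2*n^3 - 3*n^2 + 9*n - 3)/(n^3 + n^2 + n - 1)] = (-6*n^6 - 12*n^5 - 13*n^4 + 10*n^3 - 9*n^2 + 12*n - 6)/(n^6 + 2*n^5 + 3*n^4 - n^2 - 2*n + 1)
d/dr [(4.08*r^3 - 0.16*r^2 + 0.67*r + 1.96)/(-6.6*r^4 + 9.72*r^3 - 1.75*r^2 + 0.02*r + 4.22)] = (26.928*r^6 - 2.11200000000002*r^5 + 7.6812*r^4 + 38.8824*r^3 - 4.33150000000001*r^2 + 5.5096*r + 2.7882)/(43.56*r^8 - 128.304*r^7 + 117.5784*r^6 - 34.284*r^5 - 52.2527*r^4 + 81.9668*r^3 - 14.7696*r^2 + 0.1688*r + 17.8084)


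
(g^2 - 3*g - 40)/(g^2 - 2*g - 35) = (g - 8)/(g - 7)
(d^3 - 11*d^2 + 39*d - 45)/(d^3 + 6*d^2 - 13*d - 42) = (d^2 - 8*d + 15)/(d^2 + 9*d + 14)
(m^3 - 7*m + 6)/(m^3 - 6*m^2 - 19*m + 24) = (m - 2)/(m - 8)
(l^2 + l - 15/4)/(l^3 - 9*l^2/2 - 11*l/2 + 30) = (l - 3/2)/(l^2 - 7*l + 12)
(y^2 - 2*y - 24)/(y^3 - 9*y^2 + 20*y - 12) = (y + 4)/(y^2 - 3*y + 2)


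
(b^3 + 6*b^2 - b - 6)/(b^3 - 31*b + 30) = (b + 1)/(b - 5)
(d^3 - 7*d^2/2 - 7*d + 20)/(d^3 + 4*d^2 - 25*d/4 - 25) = 2*(d^2 - 6*d + 8)/(2*d^2 + 3*d - 20)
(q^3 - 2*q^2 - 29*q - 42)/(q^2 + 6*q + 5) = (q^3 - 2*q^2 - 29*q - 42)/(q^2 + 6*q + 5)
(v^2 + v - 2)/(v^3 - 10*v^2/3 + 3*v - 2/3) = 3*(v + 2)/(3*v^2 - 7*v + 2)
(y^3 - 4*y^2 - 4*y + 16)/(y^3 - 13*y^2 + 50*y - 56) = (y + 2)/(y - 7)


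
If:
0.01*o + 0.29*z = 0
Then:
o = -29.0*z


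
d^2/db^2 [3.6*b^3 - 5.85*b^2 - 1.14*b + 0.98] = 21.6*b - 11.7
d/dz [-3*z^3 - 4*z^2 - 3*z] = -9*z^2 - 8*z - 3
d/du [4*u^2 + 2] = 8*u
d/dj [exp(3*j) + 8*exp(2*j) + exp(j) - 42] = (3*exp(2*j) + 16*exp(j) + 1)*exp(j)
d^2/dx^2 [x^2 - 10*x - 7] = 2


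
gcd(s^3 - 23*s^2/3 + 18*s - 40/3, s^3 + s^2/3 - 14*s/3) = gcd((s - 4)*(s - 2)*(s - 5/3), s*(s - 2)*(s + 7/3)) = s - 2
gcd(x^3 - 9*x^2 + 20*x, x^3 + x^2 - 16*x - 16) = x - 4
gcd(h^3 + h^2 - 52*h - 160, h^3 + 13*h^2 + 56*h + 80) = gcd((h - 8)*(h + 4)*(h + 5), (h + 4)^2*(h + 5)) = h^2 + 9*h + 20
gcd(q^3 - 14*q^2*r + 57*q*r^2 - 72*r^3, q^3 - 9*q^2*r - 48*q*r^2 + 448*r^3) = q - 8*r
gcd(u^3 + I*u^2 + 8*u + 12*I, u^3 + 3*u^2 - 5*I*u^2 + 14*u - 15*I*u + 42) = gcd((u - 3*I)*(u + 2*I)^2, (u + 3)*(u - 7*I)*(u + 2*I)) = u + 2*I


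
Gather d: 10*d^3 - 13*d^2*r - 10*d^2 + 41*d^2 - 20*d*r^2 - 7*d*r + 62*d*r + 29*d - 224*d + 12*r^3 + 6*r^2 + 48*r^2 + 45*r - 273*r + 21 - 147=10*d^3 + d^2*(31 - 13*r) + d*(-20*r^2 + 55*r - 195) + 12*r^3 + 54*r^2 - 228*r - 126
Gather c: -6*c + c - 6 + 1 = -5*c - 5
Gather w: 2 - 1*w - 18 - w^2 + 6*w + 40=-w^2 + 5*w + 24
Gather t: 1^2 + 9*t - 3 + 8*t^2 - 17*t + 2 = 8*t^2 - 8*t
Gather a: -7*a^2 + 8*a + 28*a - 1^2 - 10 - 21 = -7*a^2 + 36*a - 32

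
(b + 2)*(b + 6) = b^2 + 8*b + 12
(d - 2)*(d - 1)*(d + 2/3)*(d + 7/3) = d^4 - 49*d^2/9 + 4*d/3 + 28/9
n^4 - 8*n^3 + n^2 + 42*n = n*(n - 7)*(n - 3)*(n + 2)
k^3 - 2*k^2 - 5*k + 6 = (k - 3)*(k - 1)*(k + 2)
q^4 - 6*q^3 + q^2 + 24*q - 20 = (q - 5)*(q - 2)*(q - 1)*(q + 2)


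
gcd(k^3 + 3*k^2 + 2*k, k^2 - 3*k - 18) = 1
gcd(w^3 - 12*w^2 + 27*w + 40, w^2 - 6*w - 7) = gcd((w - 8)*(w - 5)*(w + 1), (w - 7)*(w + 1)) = w + 1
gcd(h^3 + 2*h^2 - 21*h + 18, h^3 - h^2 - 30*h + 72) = h^2 + 3*h - 18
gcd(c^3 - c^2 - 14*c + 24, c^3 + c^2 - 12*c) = c^2 + c - 12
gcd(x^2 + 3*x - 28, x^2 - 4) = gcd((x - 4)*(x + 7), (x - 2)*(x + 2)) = 1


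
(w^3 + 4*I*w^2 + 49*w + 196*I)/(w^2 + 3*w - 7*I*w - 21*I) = (w^2 + 11*I*w - 28)/(w + 3)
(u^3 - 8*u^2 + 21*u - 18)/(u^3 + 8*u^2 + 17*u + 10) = (u^3 - 8*u^2 + 21*u - 18)/(u^3 + 8*u^2 + 17*u + 10)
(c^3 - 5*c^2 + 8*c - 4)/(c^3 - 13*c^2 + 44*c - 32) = (c^2 - 4*c + 4)/(c^2 - 12*c + 32)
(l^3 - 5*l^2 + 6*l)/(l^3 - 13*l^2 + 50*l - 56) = l*(l - 3)/(l^2 - 11*l + 28)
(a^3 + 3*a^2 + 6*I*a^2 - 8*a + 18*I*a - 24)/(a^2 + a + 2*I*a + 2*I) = (a^2 + a*(3 + 4*I) + 12*I)/(a + 1)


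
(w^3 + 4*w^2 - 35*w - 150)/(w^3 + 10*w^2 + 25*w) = (w - 6)/w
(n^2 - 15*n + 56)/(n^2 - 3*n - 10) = (-n^2 + 15*n - 56)/(-n^2 + 3*n + 10)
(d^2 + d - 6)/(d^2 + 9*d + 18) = (d - 2)/(d + 6)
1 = 1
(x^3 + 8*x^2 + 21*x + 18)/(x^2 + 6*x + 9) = x + 2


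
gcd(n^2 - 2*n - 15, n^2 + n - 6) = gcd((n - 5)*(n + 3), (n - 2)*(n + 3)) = n + 3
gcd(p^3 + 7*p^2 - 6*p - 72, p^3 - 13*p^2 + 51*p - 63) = p - 3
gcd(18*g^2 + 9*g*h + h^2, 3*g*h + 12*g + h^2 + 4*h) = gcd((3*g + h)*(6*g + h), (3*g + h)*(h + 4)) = 3*g + h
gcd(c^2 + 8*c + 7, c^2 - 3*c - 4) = c + 1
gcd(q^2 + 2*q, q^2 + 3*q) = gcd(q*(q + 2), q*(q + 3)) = q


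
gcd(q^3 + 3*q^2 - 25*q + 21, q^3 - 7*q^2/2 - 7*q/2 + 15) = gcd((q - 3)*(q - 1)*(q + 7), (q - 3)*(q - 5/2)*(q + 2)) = q - 3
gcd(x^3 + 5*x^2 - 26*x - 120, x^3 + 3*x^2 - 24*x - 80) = x^2 - x - 20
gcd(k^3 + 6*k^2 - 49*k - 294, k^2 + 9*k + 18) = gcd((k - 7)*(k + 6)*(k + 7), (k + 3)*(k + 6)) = k + 6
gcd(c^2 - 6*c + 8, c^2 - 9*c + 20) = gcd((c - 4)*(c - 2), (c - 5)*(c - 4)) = c - 4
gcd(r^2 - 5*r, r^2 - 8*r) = r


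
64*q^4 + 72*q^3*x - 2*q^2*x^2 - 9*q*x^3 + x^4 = (-8*q + x)*(-4*q + x)*(q + x)*(2*q + x)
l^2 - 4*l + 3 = (l - 3)*(l - 1)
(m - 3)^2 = m^2 - 6*m + 9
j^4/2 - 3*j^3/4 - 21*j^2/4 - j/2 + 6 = (j/2 + 1)*(j - 4)*(j - 1)*(j + 3/2)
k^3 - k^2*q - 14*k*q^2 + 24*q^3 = (k - 3*q)*(k - 2*q)*(k + 4*q)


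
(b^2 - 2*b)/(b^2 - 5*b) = (b - 2)/(b - 5)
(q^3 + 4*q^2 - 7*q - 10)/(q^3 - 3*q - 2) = (q + 5)/(q + 1)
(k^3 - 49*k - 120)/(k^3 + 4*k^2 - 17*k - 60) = (k - 8)/(k - 4)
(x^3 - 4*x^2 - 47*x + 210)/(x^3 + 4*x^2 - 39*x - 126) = (x - 5)/(x + 3)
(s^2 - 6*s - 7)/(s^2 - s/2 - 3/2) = 2*(s - 7)/(2*s - 3)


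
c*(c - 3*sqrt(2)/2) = c^2 - 3*sqrt(2)*c/2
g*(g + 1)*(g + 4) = g^3 + 5*g^2 + 4*g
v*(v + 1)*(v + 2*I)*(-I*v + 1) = -I*v^4 + 3*v^3 - I*v^3 + 3*v^2 + 2*I*v^2 + 2*I*v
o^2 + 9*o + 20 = (o + 4)*(o + 5)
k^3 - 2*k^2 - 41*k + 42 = (k - 7)*(k - 1)*(k + 6)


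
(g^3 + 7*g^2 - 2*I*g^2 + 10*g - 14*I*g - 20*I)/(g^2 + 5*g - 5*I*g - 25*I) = (g^2 + 2*g*(1 - I) - 4*I)/(g - 5*I)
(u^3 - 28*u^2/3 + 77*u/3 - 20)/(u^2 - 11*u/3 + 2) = (3*u^2 - 19*u + 20)/(3*u - 2)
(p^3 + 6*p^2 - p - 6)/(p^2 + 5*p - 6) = p + 1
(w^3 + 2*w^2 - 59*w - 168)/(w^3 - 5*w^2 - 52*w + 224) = (w + 3)/(w - 4)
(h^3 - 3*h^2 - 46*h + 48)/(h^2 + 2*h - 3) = (h^2 - 2*h - 48)/(h + 3)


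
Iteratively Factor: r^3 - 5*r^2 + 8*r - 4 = (r - 1)*(r^2 - 4*r + 4) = (r - 2)*(r - 1)*(r - 2)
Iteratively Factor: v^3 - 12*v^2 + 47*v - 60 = (v - 4)*(v^2 - 8*v + 15) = (v - 5)*(v - 4)*(v - 3)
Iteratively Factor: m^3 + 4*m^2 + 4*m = (m + 2)*(m^2 + 2*m) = (m + 2)^2*(m)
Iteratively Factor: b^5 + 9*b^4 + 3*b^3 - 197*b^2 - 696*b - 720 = (b + 3)*(b^4 + 6*b^3 - 15*b^2 - 152*b - 240) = (b + 3)*(b + 4)*(b^3 + 2*b^2 - 23*b - 60) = (b - 5)*(b + 3)*(b + 4)*(b^2 + 7*b + 12) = (b - 5)*(b + 3)^2*(b + 4)*(b + 4)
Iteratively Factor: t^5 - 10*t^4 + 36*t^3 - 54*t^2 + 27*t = (t - 3)*(t^4 - 7*t^3 + 15*t^2 - 9*t) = (t - 3)^2*(t^3 - 4*t^2 + 3*t) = (t - 3)^3*(t^2 - t) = t*(t - 3)^3*(t - 1)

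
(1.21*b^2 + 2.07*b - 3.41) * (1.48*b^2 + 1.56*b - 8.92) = 1.7908*b^4 + 4.9512*b^3 - 12.6108*b^2 - 23.784*b + 30.4172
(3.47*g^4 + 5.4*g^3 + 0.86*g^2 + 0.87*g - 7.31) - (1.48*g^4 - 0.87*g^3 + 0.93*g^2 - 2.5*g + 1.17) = 1.99*g^4 + 6.27*g^3 - 0.0700000000000001*g^2 + 3.37*g - 8.48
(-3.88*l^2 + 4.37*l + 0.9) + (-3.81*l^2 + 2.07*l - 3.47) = -7.69*l^2 + 6.44*l - 2.57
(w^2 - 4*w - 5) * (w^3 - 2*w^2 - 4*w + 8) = w^5 - 6*w^4 - w^3 + 34*w^2 - 12*w - 40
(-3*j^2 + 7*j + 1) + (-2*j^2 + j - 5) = -5*j^2 + 8*j - 4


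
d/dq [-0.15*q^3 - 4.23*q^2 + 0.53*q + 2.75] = -0.45*q^2 - 8.46*q + 0.53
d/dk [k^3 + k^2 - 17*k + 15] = 3*k^2 + 2*k - 17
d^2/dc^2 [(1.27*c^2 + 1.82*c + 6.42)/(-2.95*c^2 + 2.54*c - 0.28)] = (-50.70932*c^3 - 328.92618*c^2 + 297.65028*c - 75.020608)/(25.672375*c^6 - 66.31305*c^5 + 64.40676*c^4 - 28.975304*c^3 + 6.113184*c^2 - 0.597408*c + 0.021952)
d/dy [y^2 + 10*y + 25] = 2*y + 10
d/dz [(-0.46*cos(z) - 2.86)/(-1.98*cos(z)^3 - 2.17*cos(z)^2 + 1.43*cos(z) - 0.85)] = (1.8216*cos(z)^3 + 17.9866*cos(z)^2 + 12.4124*cos(z) - 4.4808)*sin(z)/(3.9204*cos(z)^6 + 8.5932*cos(z)^5 - 0.9539*cos(z)^4 - 2.8402*cos(z)^3 + 5.7339*cos(z)^2 - 2.431*cos(z) + 0.7225)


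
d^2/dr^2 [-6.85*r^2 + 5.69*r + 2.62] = -13.7000000000000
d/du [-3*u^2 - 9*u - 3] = -6*u - 9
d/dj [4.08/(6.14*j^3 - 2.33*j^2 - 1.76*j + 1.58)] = (-75.1536*j^2 + 19.0128*j + 7.1808)/(6.14*j^3 - 2.33*j^2 - 1.76*j + 1.58)^2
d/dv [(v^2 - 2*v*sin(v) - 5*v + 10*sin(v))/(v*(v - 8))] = (-2*v^3*cos(v) + 2*v^2*sin(v) + 26*v^2*cos(v) - 3*v^2 - 20*v*sin(v) - 80*v*cos(v) + 80*sin(v))/(v^2*(v^2 - 16*v + 64))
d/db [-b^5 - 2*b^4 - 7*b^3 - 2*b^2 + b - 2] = -5*b^4 - 8*b^3 - 21*b^2 - 4*b + 1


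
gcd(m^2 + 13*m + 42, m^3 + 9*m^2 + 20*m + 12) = m + 6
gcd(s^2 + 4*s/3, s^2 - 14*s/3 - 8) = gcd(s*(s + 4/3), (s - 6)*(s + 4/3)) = s + 4/3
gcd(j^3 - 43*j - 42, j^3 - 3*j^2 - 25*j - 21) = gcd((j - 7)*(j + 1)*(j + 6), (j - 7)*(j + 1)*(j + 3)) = j^2 - 6*j - 7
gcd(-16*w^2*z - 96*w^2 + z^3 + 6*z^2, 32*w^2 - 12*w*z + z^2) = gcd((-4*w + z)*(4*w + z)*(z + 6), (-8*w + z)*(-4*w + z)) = -4*w + z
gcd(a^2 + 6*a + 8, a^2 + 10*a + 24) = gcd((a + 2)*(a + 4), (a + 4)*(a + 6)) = a + 4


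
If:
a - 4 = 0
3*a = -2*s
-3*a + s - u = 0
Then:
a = 4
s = -6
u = -18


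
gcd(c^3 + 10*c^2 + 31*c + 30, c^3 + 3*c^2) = c + 3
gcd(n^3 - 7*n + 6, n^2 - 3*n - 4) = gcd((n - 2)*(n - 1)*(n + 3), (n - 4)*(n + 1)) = 1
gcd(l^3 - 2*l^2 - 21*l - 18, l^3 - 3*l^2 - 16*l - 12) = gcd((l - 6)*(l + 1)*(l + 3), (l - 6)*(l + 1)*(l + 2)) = l^2 - 5*l - 6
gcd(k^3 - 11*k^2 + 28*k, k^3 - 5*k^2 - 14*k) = k^2 - 7*k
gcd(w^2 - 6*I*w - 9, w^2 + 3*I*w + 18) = w - 3*I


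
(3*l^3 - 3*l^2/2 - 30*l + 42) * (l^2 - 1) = 3*l^5 - 3*l^4/2 - 33*l^3 + 87*l^2/2 + 30*l - 42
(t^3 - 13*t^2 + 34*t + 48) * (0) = 0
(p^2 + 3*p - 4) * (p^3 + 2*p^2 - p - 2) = p^5 + 5*p^4 + p^3 - 13*p^2 - 2*p + 8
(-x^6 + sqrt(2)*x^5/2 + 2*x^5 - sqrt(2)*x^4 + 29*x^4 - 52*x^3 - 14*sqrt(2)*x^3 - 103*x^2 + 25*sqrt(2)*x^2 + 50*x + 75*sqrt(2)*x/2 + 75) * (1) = -x^6 + sqrt(2)*x^5/2 + 2*x^5 - sqrt(2)*x^4 + 29*x^4 - 52*x^3 - 14*sqrt(2)*x^3 - 103*x^2 + 25*sqrt(2)*x^2 + 50*x + 75*sqrt(2)*x/2 + 75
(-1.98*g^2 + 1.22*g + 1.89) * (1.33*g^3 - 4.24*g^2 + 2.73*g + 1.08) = -2.6334*g^5 + 10.0178*g^4 - 8.0645*g^3 - 6.8214*g^2 + 6.4773*g + 2.0412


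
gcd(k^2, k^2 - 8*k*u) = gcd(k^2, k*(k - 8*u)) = k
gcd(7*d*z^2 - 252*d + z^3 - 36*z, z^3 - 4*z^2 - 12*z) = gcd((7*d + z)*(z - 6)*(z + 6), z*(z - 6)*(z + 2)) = z - 6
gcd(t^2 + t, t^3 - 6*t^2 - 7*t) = t^2 + t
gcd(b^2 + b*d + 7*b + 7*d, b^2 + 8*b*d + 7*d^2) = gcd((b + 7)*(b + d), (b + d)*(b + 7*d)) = b + d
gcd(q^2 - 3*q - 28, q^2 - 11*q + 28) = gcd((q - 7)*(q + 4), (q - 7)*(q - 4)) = q - 7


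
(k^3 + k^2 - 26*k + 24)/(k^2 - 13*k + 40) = (k^3 + k^2 - 26*k + 24)/(k^2 - 13*k + 40)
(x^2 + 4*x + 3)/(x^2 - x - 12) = (x + 1)/(x - 4)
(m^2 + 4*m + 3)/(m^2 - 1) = (m + 3)/(m - 1)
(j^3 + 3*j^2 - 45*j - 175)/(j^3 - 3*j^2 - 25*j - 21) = (j^2 + 10*j + 25)/(j^2 + 4*j + 3)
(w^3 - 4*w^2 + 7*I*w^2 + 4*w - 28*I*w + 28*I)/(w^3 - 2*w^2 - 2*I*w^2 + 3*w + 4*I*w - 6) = (w^2 + w*(-2 + 7*I) - 14*I)/(w^2 - 2*I*w + 3)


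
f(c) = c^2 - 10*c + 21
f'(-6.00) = -22.00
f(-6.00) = 117.00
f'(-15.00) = -40.00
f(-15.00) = 396.00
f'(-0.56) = -11.12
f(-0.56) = 26.91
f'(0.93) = -8.14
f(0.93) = 12.56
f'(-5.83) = -21.66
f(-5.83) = 113.29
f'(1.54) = -6.92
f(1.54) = 7.97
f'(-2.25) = -14.50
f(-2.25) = 48.56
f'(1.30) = -7.40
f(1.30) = 9.69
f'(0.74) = -8.52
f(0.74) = 14.15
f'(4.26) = -1.48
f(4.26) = -3.45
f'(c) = 2*c - 10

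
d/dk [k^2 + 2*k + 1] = 2*k + 2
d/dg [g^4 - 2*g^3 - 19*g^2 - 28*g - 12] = 4*g^3 - 6*g^2 - 38*g - 28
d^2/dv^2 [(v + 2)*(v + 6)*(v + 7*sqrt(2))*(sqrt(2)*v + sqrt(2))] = 12*sqrt(2)*v^2 + 54*sqrt(2)*v + 84*v + 40*sqrt(2) + 252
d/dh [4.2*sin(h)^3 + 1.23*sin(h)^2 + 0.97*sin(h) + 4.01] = (12.6*sin(h)^2 + 2.46*sin(h) + 0.97)*cos(h)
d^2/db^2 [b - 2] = 0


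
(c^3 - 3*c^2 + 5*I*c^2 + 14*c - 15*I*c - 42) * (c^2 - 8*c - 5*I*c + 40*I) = c^5 - 11*c^4 + 63*c^3 - 429*c^2 - 70*I*c^2 + 936*c + 770*I*c - 1680*I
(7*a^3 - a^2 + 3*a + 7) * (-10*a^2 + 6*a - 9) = -70*a^5 + 52*a^4 - 99*a^3 - 43*a^2 + 15*a - 63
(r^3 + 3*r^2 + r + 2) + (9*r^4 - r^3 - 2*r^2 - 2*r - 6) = 9*r^4 + r^2 - r - 4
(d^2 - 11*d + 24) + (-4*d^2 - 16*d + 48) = -3*d^2 - 27*d + 72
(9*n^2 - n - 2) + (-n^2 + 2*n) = 8*n^2 + n - 2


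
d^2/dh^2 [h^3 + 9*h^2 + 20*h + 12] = 6*h + 18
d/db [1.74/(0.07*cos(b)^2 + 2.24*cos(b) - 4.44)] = (0.2436*cos(b) + 3.8976)*sin(b)/(0.07*cos(b)^2 + 2.24*cos(b) - 4.44)^2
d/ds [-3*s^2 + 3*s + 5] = 3 - 6*s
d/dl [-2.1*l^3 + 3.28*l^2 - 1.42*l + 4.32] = -6.3*l^2 + 6.56*l - 1.42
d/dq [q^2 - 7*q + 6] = 2*q - 7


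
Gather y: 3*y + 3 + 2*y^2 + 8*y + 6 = 2*y^2 + 11*y + 9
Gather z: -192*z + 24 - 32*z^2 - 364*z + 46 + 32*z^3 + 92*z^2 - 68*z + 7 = 32*z^3 + 60*z^2 - 624*z + 77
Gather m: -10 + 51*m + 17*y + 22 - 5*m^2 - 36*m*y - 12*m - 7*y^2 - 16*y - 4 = -5*m^2 + m*(39 - 36*y) - 7*y^2 + y + 8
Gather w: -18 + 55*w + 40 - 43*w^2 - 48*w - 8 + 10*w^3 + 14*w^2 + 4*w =10*w^3 - 29*w^2 + 11*w + 14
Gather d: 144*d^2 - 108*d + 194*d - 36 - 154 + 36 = 144*d^2 + 86*d - 154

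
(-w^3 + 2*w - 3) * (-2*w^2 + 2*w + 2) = 2*w^5 - 2*w^4 - 6*w^3 + 10*w^2 - 2*w - 6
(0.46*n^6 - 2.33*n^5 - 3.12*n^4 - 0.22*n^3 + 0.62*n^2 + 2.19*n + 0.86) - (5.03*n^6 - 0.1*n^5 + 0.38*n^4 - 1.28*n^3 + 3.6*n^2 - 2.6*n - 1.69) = -4.57*n^6 - 2.23*n^5 - 3.5*n^4 + 1.06*n^3 - 2.98*n^2 + 4.79*n + 2.55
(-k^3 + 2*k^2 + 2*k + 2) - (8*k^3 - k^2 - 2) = -9*k^3 + 3*k^2 + 2*k + 4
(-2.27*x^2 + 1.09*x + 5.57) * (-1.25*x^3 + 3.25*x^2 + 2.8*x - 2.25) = 2.8375*x^5 - 8.74*x^4 - 9.776*x^3 + 26.262*x^2 + 13.1435*x - 12.5325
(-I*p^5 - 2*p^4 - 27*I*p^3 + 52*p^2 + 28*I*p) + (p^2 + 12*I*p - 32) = -I*p^5 - 2*p^4 - 27*I*p^3 + 53*p^2 + 40*I*p - 32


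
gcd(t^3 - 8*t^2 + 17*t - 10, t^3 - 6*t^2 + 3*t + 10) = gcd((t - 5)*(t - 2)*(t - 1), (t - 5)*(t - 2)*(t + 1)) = t^2 - 7*t + 10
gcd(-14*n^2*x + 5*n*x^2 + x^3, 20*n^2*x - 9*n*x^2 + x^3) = x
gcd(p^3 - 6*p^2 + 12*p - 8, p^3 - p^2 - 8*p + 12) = p^2 - 4*p + 4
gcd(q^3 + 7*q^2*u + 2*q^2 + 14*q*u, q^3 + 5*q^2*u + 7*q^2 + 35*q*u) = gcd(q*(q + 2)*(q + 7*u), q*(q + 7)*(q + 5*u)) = q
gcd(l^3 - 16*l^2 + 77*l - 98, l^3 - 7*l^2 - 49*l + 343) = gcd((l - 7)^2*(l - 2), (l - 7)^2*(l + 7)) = l^2 - 14*l + 49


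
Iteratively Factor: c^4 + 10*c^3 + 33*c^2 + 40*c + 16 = (c + 1)*(c^3 + 9*c^2 + 24*c + 16) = (c + 1)*(c + 4)*(c^2 + 5*c + 4) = (c + 1)^2*(c + 4)*(c + 4)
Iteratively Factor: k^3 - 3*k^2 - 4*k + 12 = (k - 3)*(k^2 - 4) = (k - 3)*(k + 2)*(k - 2)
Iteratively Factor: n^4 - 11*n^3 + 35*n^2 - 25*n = (n - 1)*(n^3 - 10*n^2 + 25*n) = n*(n - 1)*(n^2 - 10*n + 25) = n*(n - 5)*(n - 1)*(n - 5)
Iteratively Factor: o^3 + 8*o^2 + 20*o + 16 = (o + 2)*(o^2 + 6*o + 8) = (o + 2)*(o + 4)*(o + 2)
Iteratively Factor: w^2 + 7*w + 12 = (w + 3)*(w + 4)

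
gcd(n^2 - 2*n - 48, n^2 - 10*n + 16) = n - 8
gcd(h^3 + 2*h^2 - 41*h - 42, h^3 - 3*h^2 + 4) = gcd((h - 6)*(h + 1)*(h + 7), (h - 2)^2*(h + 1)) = h + 1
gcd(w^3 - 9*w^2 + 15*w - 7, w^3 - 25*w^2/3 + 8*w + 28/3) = w - 7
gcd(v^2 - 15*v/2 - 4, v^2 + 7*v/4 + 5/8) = v + 1/2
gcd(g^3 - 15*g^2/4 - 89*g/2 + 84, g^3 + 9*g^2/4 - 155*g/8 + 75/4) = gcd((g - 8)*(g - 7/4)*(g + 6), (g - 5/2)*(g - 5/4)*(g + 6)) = g + 6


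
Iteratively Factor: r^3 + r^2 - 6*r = (r - 2)*(r^2 + 3*r) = (r - 2)*(r + 3)*(r)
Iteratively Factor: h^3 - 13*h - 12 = (h + 3)*(h^2 - 3*h - 4) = (h + 1)*(h + 3)*(h - 4)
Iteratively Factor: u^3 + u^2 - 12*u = (u - 3)*(u^2 + 4*u) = (u - 3)*(u + 4)*(u)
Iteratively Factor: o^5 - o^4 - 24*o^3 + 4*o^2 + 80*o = (o - 5)*(o^4 + 4*o^3 - 4*o^2 - 16*o) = o*(o - 5)*(o^3 + 4*o^2 - 4*o - 16) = o*(o - 5)*(o + 4)*(o^2 - 4) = o*(o - 5)*(o + 2)*(o + 4)*(o - 2)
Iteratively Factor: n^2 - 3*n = (n - 3)*(n)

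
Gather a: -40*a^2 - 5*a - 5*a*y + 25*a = -40*a^2 + a*(20 - 5*y)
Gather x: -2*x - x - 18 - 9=-3*x - 27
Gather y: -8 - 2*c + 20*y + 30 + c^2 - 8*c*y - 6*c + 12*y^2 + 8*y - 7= c^2 - 8*c + 12*y^2 + y*(28 - 8*c) + 15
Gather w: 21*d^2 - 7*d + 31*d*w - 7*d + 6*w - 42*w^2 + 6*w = 21*d^2 - 14*d - 42*w^2 + w*(31*d + 12)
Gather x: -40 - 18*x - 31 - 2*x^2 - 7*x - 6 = -2*x^2 - 25*x - 77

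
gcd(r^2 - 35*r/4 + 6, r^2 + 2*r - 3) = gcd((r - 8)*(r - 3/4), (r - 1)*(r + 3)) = 1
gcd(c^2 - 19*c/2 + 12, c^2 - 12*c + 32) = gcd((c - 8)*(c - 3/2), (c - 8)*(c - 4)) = c - 8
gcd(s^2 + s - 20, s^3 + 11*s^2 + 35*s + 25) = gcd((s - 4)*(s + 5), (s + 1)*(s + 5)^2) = s + 5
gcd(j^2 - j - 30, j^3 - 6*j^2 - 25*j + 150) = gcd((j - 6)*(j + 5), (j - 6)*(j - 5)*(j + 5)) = j^2 - j - 30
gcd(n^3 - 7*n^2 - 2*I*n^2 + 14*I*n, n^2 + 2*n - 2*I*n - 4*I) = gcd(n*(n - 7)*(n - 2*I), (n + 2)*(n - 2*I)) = n - 2*I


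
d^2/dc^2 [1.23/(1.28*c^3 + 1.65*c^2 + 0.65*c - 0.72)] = (-(9.4464*c + 4.059)*(1.28*c^3 + 1.65*c^2 + 0.65*c - 0.72) + 1.23*(3.84*c^2 + 3.3*c + 0.65)*(7.68*c^2 + 6.6*c + 1.3))/(1.28*c^3 + 1.65*c^2 + 0.65*c - 0.72)^3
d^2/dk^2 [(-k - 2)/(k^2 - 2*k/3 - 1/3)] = 6*(4*(k + 2)*(3*k - 1)^2 + (9*k + 4)*(-3*k^2 + 2*k + 1))/(-3*k^2 + 2*k + 1)^3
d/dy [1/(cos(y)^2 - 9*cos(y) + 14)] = (2*cos(y) - 9)*sin(y)/(cos(y)^2 - 9*cos(y) + 14)^2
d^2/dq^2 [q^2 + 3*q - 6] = 2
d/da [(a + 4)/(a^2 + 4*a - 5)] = (a^2 + 4*a - 2*(a + 2)*(a + 4) - 5)/(a^2 + 4*a - 5)^2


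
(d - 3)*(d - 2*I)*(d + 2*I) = d^3 - 3*d^2 + 4*d - 12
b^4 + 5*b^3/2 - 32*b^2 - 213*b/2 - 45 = (b - 6)*(b + 1/2)*(b + 3)*(b + 5)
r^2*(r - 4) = r^3 - 4*r^2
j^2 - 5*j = j*(j - 5)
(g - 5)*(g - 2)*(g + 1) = g^3 - 6*g^2 + 3*g + 10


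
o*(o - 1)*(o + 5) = o^3 + 4*o^2 - 5*o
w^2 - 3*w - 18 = (w - 6)*(w + 3)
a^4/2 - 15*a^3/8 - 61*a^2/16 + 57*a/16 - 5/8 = (a/2 + 1)*(a - 5)*(a - 1/2)*(a - 1/4)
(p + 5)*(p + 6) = p^2 + 11*p + 30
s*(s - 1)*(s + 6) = s^3 + 5*s^2 - 6*s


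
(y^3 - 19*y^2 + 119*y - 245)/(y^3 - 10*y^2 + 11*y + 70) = (y - 7)/(y + 2)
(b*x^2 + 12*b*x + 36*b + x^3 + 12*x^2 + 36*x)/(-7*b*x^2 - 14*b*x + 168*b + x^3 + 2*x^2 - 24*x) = (b*x + 6*b + x^2 + 6*x)/(-7*b*x + 28*b + x^2 - 4*x)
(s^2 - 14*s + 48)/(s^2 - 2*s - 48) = (s - 6)/(s + 6)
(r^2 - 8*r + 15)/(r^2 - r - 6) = (r - 5)/(r + 2)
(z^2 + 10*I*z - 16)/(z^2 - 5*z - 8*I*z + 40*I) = (z^2 + 10*I*z - 16)/(z^2 - 5*z - 8*I*z + 40*I)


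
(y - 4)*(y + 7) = y^2 + 3*y - 28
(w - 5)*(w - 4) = w^2 - 9*w + 20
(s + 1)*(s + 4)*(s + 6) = s^3 + 11*s^2 + 34*s + 24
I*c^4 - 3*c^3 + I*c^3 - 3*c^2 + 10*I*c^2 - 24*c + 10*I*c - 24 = (c - 3*I)*(c + 2*I)*(c + 4*I)*(I*c + I)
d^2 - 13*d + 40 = (d - 8)*(d - 5)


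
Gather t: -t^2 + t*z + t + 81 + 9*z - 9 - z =-t^2 + t*(z + 1) + 8*z + 72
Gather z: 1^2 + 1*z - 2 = z - 1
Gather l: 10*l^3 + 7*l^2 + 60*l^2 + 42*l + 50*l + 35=10*l^3 + 67*l^2 + 92*l + 35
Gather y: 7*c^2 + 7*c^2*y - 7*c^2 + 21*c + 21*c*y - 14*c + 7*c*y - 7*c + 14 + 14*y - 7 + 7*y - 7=y*(7*c^2 + 28*c + 21)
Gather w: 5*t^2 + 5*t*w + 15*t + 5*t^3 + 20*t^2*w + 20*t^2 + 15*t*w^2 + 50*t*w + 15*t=5*t^3 + 25*t^2 + 15*t*w^2 + 30*t + w*(20*t^2 + 55*t)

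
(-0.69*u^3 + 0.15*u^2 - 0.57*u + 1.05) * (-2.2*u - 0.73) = 1.518*u^4 + 0.1737*u^3 + 1.1445*u^2 - 1.8939*u - 0.7665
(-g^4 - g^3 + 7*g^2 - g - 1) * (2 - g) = g^5 - g^4 - 9*g^3 + 15*g^2 - g - 2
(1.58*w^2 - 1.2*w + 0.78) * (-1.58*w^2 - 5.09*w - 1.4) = -2.4964*w^4 - 6.1462*w^3 + 2.6636*w^2 - 2.2902*w - 1.092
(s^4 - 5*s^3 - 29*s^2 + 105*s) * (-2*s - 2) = -2*s^5 + 8*s^4 + 68*s^3 - 152*s^2 - 210*s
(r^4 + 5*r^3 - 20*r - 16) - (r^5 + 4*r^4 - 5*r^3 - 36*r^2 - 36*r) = -r^5 - 3*r^4 + 10*r^3 + 36*r^2 + 16*r - 16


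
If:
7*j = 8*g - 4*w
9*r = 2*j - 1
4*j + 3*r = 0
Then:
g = w/2 + 1/16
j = 1/14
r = -2/21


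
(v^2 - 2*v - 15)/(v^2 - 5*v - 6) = (-v^2 + 2*v + 15)/(-v^2 + 5*v + 6)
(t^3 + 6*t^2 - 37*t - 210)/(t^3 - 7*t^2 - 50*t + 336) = (t + 5)/(t - 8)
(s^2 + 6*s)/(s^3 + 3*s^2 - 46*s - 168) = s/(s^2 - 3*s - 28)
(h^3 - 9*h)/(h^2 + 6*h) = (h^2 - 9)/(h + 6)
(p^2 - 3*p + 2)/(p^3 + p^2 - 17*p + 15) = (p - 2)/(p^2 + 2*p - 15)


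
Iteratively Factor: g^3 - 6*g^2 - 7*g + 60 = (g + 3)*(g^2 - 9*g + 20) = (g - 5)*(g + 3)*(g - 4)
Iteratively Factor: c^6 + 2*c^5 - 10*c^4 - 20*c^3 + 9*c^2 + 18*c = (c + 3)*(c^5 - c^4 - 7*c^3 + c^2 + 6*c) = c*(c + 3)*(c^4 - c^3 - 7*c^2 + c + 6) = c*(c + 2)*(c + 3)*(c^3 - 3*c^2 - c + 3) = c*(c - 1)*(c + 2)*(c + 3)*(c^2 - 2*c - 3) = c*(c - 3)*(c - 1)*(c + 2)*(c + 3)*(c + 1)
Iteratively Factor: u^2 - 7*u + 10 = (u - 5)*(u - 2)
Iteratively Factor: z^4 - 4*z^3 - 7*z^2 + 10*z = (z + 2)*(z^3 - 6*z^2 + 5*z) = (z - 1)*(z + 2)*(z^2 - 5*z) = (z - 5)*(z - 1)*(z + 2)*(z)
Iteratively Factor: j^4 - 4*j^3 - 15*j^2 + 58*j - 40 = (j + 4)*(j^3 - 8*j^2 + 17*j - 10) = (j - 5)*(j + 4)*(j^2 - 3*j + 2) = (j - 5)*(j - 1)*(j + 4)*(j - 2)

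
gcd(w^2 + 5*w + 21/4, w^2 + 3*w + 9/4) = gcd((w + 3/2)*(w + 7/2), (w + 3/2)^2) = w + 3/2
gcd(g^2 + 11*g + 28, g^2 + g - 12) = g + 4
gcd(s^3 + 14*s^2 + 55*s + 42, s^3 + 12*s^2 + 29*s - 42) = s^2 + 13*s + 42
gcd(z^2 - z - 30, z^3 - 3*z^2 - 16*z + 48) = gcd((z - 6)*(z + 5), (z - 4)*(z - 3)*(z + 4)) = 1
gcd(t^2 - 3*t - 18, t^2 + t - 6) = t + 3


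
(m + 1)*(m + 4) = m^2 + 5*m + 4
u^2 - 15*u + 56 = (u - 8)*(u - 7)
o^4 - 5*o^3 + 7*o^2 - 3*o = o*(o - 3)*(o - 1)^2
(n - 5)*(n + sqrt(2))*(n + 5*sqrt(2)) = n^3 - 5*n^2 + 6*sqrt(2)*n^2 - 30*sqrt(2)*n + 10*n - 50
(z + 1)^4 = z^4 + 4*z^3 + 6*z^2 + 4*z + 1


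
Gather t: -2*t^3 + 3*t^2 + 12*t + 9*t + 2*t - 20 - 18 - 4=-2*t^3 + 3*t^2 + 23*t - 42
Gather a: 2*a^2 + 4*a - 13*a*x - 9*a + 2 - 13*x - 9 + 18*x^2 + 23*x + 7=2*a^2 + a*(-13*x - 5) + 18*x^2 + 10*x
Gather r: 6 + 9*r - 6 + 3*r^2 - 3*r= 3*r^2 + 6*r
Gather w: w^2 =w^2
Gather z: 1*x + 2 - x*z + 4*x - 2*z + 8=5*x + z*(-x - 2) + 10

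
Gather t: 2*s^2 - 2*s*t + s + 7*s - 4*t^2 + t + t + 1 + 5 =2*s^2 + 8*s - 4*t^2 + t*(2 - 2*s) + 6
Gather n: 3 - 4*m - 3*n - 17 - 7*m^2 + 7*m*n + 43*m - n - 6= -7*m^2 + 39*m + n*(7*m - 4) - 20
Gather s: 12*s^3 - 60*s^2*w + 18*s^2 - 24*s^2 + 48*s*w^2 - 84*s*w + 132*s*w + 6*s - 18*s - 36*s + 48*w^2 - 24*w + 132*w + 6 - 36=12*s^3 + s^2*(-60*w - 6) + s*(48*w^2 + 48*w - 48) + 48*w^2 + 108*w - 30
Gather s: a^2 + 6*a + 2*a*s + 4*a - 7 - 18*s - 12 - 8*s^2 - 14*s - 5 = a^2 + 10*a - 8*s^2 + s*(2*a - 32) - 24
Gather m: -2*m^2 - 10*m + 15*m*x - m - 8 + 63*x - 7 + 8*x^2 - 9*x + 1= -2*m^2 + m*(15*x - 11) + 8*x^2 + 54*x - 14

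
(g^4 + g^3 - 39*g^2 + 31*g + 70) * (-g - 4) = -g^5 - 5*g^4 + 35*g^3 + 125*g^2 - 194*g - 280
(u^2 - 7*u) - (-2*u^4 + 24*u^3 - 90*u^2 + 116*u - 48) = 2*u^4 - 24*u^3 + 91*u^2 - 123*u + 48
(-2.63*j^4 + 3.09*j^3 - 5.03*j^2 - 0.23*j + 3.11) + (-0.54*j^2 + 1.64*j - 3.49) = -2.63*j^4 + 3.09*j^3 - 5.57*j^2 + 1.41*j - 0.38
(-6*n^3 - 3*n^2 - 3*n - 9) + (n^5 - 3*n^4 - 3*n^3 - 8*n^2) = n^5 - 3*n^4 - 9*n^3 - 11*n^2 - 3*n - 9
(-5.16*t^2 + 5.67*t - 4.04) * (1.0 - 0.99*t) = 5.1084*t^3 - 10.7733*t^2 + 9.6696*t - 4.04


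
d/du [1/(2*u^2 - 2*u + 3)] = 2*(1 - 2*u)/(2*u^2 - 2*u + 3)^2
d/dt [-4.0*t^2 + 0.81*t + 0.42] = 0.81 - 8.0*t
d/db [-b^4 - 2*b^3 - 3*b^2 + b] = -4*b^3 - 6*b^2 - 6*b + 1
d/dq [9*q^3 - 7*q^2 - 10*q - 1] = 27*q^2 - 14*q - 10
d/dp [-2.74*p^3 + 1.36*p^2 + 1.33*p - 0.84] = -8.22*p^2 + 2.72*p + 1.33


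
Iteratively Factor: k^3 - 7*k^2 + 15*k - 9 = (k - 1)*(k^2 - 6*k + 9) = (k - 3)*(k - 1)*(k - 3)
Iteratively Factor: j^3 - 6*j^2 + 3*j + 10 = (j - 2)*(j^2 - 4*j - 5) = (j - 2)*(j + 1)*(j - 5)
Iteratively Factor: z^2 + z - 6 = (z - 2)*(z + 3)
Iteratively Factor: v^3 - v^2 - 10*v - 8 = (v + 1)*(v^2 - 2*v - 8) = (v - 4)*(v + 1)*(v + 2)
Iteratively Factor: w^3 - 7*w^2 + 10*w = (w - 2)*(w^2 - 5*w) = w*(w - 2)*(w - 5)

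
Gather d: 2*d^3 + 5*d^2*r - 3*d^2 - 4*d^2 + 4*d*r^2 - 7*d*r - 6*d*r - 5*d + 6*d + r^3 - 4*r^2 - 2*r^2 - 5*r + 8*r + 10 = 2*d^3 + d^2*(5*r - 7) + d*(4*r^2 - 13*r + 1) + r^3 - 6*r^2 + 3*r + 10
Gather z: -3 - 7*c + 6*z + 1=-7*c + 6*z - 2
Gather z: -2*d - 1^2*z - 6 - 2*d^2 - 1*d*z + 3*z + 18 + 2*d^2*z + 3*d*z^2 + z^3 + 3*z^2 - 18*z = -2*d^2 - 2*d + z^3 + z^2*(3*d + 3) + z*(2*d^2 - d - 16) + 12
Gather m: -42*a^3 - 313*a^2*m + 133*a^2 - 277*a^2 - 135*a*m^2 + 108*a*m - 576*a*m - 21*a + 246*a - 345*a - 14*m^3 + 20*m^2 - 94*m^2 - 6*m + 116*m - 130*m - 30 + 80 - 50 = -42*a^3 - 144*a^2 - 120*a - 14*m^3 + m^2*(-135*a - 74) + m*(-313*a^2 - 468*a - 20)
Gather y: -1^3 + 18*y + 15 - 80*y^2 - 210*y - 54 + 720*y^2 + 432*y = 640*y^2 + 240*y - 40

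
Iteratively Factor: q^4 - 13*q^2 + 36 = (q + 2)*(q^3 - 2*q^2 - 9*q + 18) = (q - 3)*(q + 2)*(q^2 + q - 6) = (q - 3)*(q + 2)*(q + 3)*(q - 2)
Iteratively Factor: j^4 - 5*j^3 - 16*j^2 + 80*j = (j)*(j^3 - 5*j^2 - 16*j + 80) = j*(j + 4)*(j^2 - 9*j + 20) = j*(j - 4)*(j + 4)*(j - 5)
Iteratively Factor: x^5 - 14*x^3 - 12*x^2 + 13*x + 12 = (x + 1)*(x^4 - x^3 - 13*x^2 + x + 12) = (x + 1)^2*(x^3 - 2*x^2 - 11*x + 12) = (x + 1)^2*(x + 3)*(x^2 - 5*x + 4) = (x - 1)*(x + 1)^2*(x + 3)*(x - 4)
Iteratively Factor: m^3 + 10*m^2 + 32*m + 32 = (m + 2)*(m^2 + 8*m + 16) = (m + 2)*(m + 4)*(m + 4)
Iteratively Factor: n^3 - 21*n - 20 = (n - 5)*(n^2 + 5*n + 4) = (n - 5)*(n + 4)*(n + 1)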